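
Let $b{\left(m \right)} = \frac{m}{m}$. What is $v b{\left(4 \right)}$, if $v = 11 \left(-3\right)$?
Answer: $-33$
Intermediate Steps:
$v = -33$
$b{\left(m \right)} = 1$
$v b{\left(4 \right)} = \left(-33\right) 1 = -33$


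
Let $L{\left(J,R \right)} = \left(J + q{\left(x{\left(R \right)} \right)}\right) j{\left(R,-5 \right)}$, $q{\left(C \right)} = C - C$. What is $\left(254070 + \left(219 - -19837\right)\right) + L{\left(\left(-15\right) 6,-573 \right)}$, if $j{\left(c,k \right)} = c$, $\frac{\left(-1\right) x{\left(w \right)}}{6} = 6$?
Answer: $325696$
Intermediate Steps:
$x{\left(w \right)} = -36$ ($x{\left(w \right)} = \left(-6\right) 6 = -36$)
$q{\left(C \right)} = 0$
$L{\left(J,R \right)} = J R$ ($L{\left(J,R \right)} = \left(J + 0\right) R = J R$)
$\left(254070 + \left(219 - -19837\right)\right) + L{\left(\left(-15\right) 6,-573 \right)} = \left(254070 + \left(219 - -19837\right)\right) + \left(-15\right) 6 \left(-573\right) = \left(254070 + \left(219 + 19837\right)\right) - -51570 = \left(254070 + 20056\right) + 51570 = 274126 + 51570 = 325696$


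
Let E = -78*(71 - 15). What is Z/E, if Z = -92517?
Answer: 30839/1456 ≈ 21.181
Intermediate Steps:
E = -4368 (E = -78*56 = -4368)
Z/E = -92517/(-4368) = -92517*(-1/4368) = 30839/1456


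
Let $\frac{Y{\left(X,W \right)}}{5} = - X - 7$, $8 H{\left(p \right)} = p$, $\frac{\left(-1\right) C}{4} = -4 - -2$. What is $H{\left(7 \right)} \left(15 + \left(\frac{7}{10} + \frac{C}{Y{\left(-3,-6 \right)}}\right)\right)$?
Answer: $\frac{1071}{80} \approx 13.387$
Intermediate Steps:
$C = 8$ ($C = - 4 \left(-4 - -2\right) = - 4 \left(-4 + 2\right) = \left(-4\right) \left(-2\right) = 8$)
$H{\left(p \right)} = \frac{p}{8}$
$Y{\left(X,W \right)} = -35 - 5 X$ ($Y{\left(X,W \right)} = 5 \left(- X - 7\right) = 5 \left(-7 - X\right) = -35 - 5 X$)
$H{\left(7 \right)} \left(15 + \left(\frac{7}{10} + \frac{C}{Y{\left(-3,-6 \right)}}\right)\right) = \frac{1}{8} \cdot 7 \left(15 + \left(\frac{7}{10} + \frac{8}{-35 - -15}\right)\right) = \frac{7 \left(15 + \left(7 \cdot \frac{1}{10} + \frac{8}{-35 + 15}\right)\right)}{8} = \frac{7 \left(15 + \left(\frac{7}{10} + \frac{8}{-20}\right)\right)}{8} = \frac{7 \left(15 + \left(\frac{7}{10} + 8 \left(- \frac{1}{20}\right)\right)\right)}{8} = \frac{7 \left(15 + \left(\frac{7}{10} - \frac{2}{5}\right)\right)}{8} = \frac{7 \left(15 + \frac{3}{10}\right)}{8} = \frac{7}{8} \cdot \frac{153}{10} = \frac{1071}{80}$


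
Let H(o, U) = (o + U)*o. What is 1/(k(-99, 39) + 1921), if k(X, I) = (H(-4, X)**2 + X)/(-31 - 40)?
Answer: -71/33254 ≈ -0.0021351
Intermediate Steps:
H(o, U) = o*(U + o) (H(o, U) = (U + o)*o = o*(U + o))
k(X, I) = -X/71 - (16 - 4*X)**2/71 (k(X, I) = ((-4*(X - 4))**2 + X)/(-31 - 40) = ((-4*(-4 + X))**2 + X)/(-71) = ((16 - 4*X)**2 + X)*(-1/71) = (X + (16 - 4*X)**2)*(-1/71) = -X/71 - (16 - 4*X)**2/71)
1/(k(-99, 39) + 1921) = 1/((-16*(-4 - 99)**2/71 - 1/71*(-99)) + 1921) = 1/((-16/71*(-103)**2 + 99/71) + 1921) = 1/((-16/71*10609 + 99/71) + 1921) = 1/((-169744/71 + 99/71) + 1921) = 1/(-169645/71 + 1921) = 1/(-33254/71) = -71/33254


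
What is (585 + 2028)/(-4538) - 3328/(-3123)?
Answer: 6942065/14172174 ≈ 0.48984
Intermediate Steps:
(585 + 2028)/(-4538) - 3328/(-3123) = 2613*(-1/4538) - 3328*(-1/3123) = -2613/4538 + 3328/3123 = 6942065/14172174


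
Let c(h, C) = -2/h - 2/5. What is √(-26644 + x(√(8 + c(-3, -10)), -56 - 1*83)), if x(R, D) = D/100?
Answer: I*√2664539/10 ≈ 163.23*I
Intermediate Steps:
c(h, C) = -⅖ - 2/h (c(h, C) = -2/h - 2*⅕ = -2/h - ⅖ = -⅖ - 2/h)
x(R, D) = D/100 (x(R, D) = D*(1/100) = D/100)
√(-26644 + x(√(8 + c(-3, -10)), -56 - 1*83)) = √(-26644 + (-56 - 1*83)/100) = √(-26644 + (-56 - 83)/100) = √(-26644 + (1/100)*(-139)) = √(-26644 - 139/100) = √(-2664539/100) = I*√2664539/10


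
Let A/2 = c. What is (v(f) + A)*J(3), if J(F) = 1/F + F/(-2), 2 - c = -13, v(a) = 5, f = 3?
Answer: -245/6 ≈ -40.833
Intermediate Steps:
c = 15 (c = 2 - 1*(-13) = 2 + 13 = 15)
A = 30 (A = 2*15 = 30)
J(F) = 1/F - F/2 (J(F) = 1/F + F*(-½) = 1/F - F/2)
(v(f) + A)*J(3) = (5 + 30)*(1/3 - ½*3) = 35*(⅓ - 3/2) = 35*(-7/6) = -245/6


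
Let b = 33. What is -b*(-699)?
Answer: 23067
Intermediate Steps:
-b*(-699) = -33*(-699) = -1*(-23067) = 23067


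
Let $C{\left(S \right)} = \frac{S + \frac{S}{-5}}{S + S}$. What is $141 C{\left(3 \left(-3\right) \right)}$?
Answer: $\frac{282}{5} \approx 56.4$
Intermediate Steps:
$C{\left(S \right)} = \frac{2}{5}$ ($C{\left(S \right)} = \frac{S + S \left(- \frac{1}{5}\right)}{2 S} = \left(S - \frac{S}{5}\right) \frac{1}{2 S} = \frac{4 S}{5} \frac{1}{2 S} = \frac{2}{5}$)
$141 C{\left(3 \left(-3\right) \right)} = 141 \cdot \frac{2}{5} = \frac{282}{5}$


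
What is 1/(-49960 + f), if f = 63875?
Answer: 1/13915 ≈ 7.1865e-5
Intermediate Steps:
1/(-49960 + f) = 1/(-49960 + 63875) = 1/13915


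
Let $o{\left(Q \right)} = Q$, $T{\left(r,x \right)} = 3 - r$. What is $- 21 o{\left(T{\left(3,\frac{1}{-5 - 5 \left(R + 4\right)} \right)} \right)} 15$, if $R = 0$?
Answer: $0$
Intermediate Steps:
$- 21 o{\left(T{\left(3,\frac{1}{-5 - 5 \left(R + 4\right)} \right)} \right)} 15 = - 21 \left(3 - 3\right) 15 = \left(-21\right) 0 \cdot 15 = 0 \cdot 15 = 0$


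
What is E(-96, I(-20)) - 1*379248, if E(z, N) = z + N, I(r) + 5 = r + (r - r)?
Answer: -379369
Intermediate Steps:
I(r) = -5 + r (I(r) = -5 + (r + (r - r)) = -5 + (r + 0) = -5 + r)
E(z, N) = N + z
E(-96, I(-20)) - 1*379248 = ((-5 - 20) - 96) - 1*379248 = (-25 - 96) - 379248 = -121 - 379248 = -379369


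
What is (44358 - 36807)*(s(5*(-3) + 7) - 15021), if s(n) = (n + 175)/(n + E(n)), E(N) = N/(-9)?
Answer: -7270457697/64 ≈ -1.1360e+8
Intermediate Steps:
E(N) = -N/9 (E(N) = N*(-1/9) = -N/9)
s(n) = 9*(175 + n)/(8*n) (s(n) = (n + 175)/(n - n/9) = (175 + n)/((8*n/9)) = (175 + n)*(9/(8*n)) = 9*(175 + n)/(8*n))
(44358 - 36807)*(s(5*(-3) + 7) - 15021) = (44358 - 36807)*(9*(175 + (5*(-3) + 7))/(8*(5*(-3) + 7)) - 15021) = 7551*(9*(175 + (-15 + 7))/(8*(-15 + 7)) - 15021) = 7551*((9/8)*(175 - 8)/(-8) - 15021) = 7551*((9/8)*(-1/8)*167 - 15021) = 7551*(-1503/64 - 15021) = 7551*(-962847/64) = -7270457697/64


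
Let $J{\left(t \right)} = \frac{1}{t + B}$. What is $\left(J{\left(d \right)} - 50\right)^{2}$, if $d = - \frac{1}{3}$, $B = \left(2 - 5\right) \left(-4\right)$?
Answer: $\frac{3052009}{1225} \approx 2491.4$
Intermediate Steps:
$B = 12$ ($B = \left(-3\right) \left(-4\right) = 12$)
$d = - \frac{1}{3}$ ($d = \left(-1\right) \frac{1}{3} = - \frac{1}{3} \approx -0.33333$)
$J{\left(t \right)} = \frac{1}{12 + t}$ ($J{\left(t \right)} = \frac{1}{t + 12} = \frac{1}{12 + t}$)
$\left(J{\left(d \right)} - 50\right)^{2} = \left(\frac{1}{12 - \frac{1}{3}} - 50\right)^{2} = \left(\frac{1}{\frac{35}{3}} - 50\right)^{2} = \left(\frac{3}{35} - 50\right)^{2} = \left(- \frac{1747}{35}\right)^{2} = \frac{3052009}{1225}$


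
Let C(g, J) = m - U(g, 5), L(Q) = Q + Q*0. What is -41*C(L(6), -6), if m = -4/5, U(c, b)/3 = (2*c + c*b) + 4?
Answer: 28454/5 ≈ 5690.8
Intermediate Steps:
L(Q) = Q (L(Q) = Q + 0 = Q)
U(c, b) = 12 + 6*c + 3*b*c (U(c, b) = 3*((2*c + c*b) + 4) = 3*((2*c + b*c) + 4) = 3*(4 + 2*c + b*c) = 12 + 6*c + 3*b*c)
m = -⅘ (m = -4*⅕ = -⅘ ≈ -0.80000)
C(g, J) = -64/5 - 21*g (C(g, J) = -⅘ - (12 + 6*g + 3*5*g) = -⅘ - (12 + 6*g + 15*g) = -⅘ - (12 + 21*g) = -⅘ + (-12 - 21*g) = -64/5 - 21*g)
-41*C(L(6), -6) = -41*(-64/5 - 21*6) = -41*(-64/5 - 126) = -41*(-694/5) = 28454/5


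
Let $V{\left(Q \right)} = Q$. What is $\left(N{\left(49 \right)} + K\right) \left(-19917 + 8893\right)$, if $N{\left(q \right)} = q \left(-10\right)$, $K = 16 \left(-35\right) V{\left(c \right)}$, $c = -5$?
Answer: $-25465440$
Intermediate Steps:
$K = 2800$ ($K = 16 \left(-35\right) \left(-5\right) = \left(-560\right) \left(-5\right) = 2800$)
$N{\left(q \right)} = - 10 q$
$\left(N{\left(49 \right)} + K\right) \left(-19917 + 8893\right) = \left(\left(-10\right) 49 + 2800\right) \left(-19917 + 8893\right) = \left(-490 + 2800\right) \left(-11024\right) = 2310 \left(-11024\right) = -25465440$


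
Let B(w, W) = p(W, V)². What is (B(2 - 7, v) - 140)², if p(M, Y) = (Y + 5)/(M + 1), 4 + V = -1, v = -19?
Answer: 19600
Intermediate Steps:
V = -5 (V = -4 - 1 = -5)
p(M, Y) = (5 + Y)/(1 + M)
B(w, W) = 0 (B(w, W) = ((5 - 5)/(1 + W))² = (0/(1 + W))² = 0² = 0)
(B(2 - 7, v) - 140)² = (0 - 140)² = (-140)² = 19600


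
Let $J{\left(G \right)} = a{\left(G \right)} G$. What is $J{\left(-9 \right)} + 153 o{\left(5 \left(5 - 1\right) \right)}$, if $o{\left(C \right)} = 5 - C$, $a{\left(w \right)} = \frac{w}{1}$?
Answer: $-2214$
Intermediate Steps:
$a{\left(w \right)} = w$ ($a{\left(w \right)} = w 1 = w$)
$J{\left(G \right)} = G^{2}$ ($J{\left(G \right)} = G G = G^{2}$)
$J{\left(-9 \right)} + 153 o{\left(5 \left(5 - 1\right) \right)} = \left(-9\right)^{2} + 153 \left(5 - 5 \left(5 - 1\right)\right) = 81 + 153 \left(5 - 5 \cdot 4\right) = 81 + 153 \left(5 - 20\right) = 81 + 153 \left(-15\right) = 81 - 2295 = -2214$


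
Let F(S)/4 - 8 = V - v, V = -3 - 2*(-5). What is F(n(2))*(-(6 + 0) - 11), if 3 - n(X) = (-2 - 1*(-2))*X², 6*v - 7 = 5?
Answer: -884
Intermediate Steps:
V = 7 (V = -3 + 10 = 7)
v = 2 (v = 7/6 + (⅙)*5 = 7/6 + ⅚ = 2)
n(X) = 3 (n(X) = 3 - (-2 - 1*(-2))*X² = 3 - (-2 + 2)*X² = 3 - 0*X² = 3 - 1*0 = 3 + 0 = 3)
F(S) = 52 (F(S) = 32 + 4*(7 - 1*2) = 32 + 4*(7 - 2) = 32 + 4*5 = 32 + 20 = 52)
F(n(2))*(-(6 + 0) - 11) = 52*(-(6 + 0) - 11) = 52*(-1*6 - 11) = 52*(-6 - 11) = 52*(-17) = -884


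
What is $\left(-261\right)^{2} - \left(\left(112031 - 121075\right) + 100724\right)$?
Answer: $-23559$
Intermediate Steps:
$\left(-261\right)^{2} - \left(\left(112031 - 121075\right) + 100724\right) = 68121 - \left(-9044 + 100724\right) = 68121 - 91680 = -23559$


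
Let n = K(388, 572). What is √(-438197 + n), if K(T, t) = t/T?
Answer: 3*I*√458109078/97 ≈ 661.96*I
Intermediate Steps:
n = 143/97 (n = 572/388 = 572*(1/388) = 143/97 ≈ 1.4742)
√(-438197 + n) = √(-438197 + 143/97) = √(-42504966/97) = 3*I*√458109078/97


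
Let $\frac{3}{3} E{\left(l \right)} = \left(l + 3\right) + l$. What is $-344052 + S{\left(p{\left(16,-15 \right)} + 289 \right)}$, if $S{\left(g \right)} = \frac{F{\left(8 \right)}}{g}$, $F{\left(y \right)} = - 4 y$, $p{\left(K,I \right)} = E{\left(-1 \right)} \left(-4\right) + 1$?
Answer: $- \frac{49199452}{143} \approx -3.4405 \cdot 10^{5}$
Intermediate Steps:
$E{\left(l \right)} = 3 + 2 l$ ($E{\left(l \right)} = \left(l + 3\right) + l = \left(3 + l\right) + l = 3 + 2 l$)
$p{\left(K,I \right)} = -3$ ($p{\left(K,I \right)} = \left(3 + 2 \left(-1\right)\right) \left(-4\right) + 1 = \left(3 - 2\right) \left(-4\right) + 1 = 1 \left(-4\right) + 1 = -4 + 1 = -3$)
$S{\left(g \right)} = - \frac{32}{g}$ ($S{\left(g \right)} = \frac{\left(-4\right) 8}{g} = - \frac{32}{g}$)
$-344052 + S{\left(p{\left(16,-15 \right)} + 289 \right)} = -344052 - \frac{32}{-3 + 289} = -344052 - \frac{32}{286} = -344052 - \frac{16}{143} = - \frac{49199452}{143}$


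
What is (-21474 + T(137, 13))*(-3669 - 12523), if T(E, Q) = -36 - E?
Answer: 350508224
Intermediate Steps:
(-21474 + T(137, 13))*(-3669 - 12523) = (-21474 + (-36 - 1*137))*(-3669 - 12523) = (-21474 + (-36 - 137))*(-16192) = (-21474 - 173)*(-16192) = -21647*(-16192) = 350508224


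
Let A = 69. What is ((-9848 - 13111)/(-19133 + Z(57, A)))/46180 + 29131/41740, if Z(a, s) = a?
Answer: 1283166040837/1838500242160 ≈ 0.69794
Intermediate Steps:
((-9848 - 13111)/(-19133 + Z(57, A)))/46180 + 29131/41740 = ((-9848 - 13111)/(-19133 + 57))/46180 + 29131/41740 = -22959/(-19076)*(1/46180) + 29131*(1/41740) = -22959*(-1/19076)*(1/46180) + 29131/41740 = (22959/19076)*(1/46180) + 29131/41740 = 22959/880929680 + 29131/41740 = 1283166040837/1838500242160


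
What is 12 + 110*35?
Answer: 3862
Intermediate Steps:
12 + 110*35 = 12 + 3850 = 3862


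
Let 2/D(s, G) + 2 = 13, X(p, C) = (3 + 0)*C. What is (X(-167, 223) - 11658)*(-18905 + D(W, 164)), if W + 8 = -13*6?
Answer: 207745047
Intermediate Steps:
X(p, C) = 3*C
W = -86 (W = -8 - 13*6 = -8 - 78 = -86)
D(s, G) = 2/11 (D(s, G) = 2/(-2 + 13) = 2/11)
(X(-167, 223) - 11658)*(-18905 + D(W, 164)) = (3*223 - 11658)*(-18905 + 2/11) = (669 - 11658)*(-207953/11) = -10989*(-207953/11) = 207745047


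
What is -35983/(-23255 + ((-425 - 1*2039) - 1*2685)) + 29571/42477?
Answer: 789461525/402172236 ≈ 1.9630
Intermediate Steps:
-35983/(-23255 + ((-425 - 1*2039) - 1*2685)) + 29571/42477 = -35983/(-23255 + ((-425 - 2039) - 2685)) + 29571*(1/42477) = -35983/(-23255 + (-2464 - 2685)) + 9857/14159 = -35983/(-23255 - 5149) + 9857/14159 = -35983/(-28404) + 9857/14159 = -35983*(-1/28404) + 9857/14159 = 35983/28404 + 9857/14159 = 789461525/402172236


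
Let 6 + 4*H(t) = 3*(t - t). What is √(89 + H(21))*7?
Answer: 35*√14/2 ≈ 65.479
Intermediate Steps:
H(t) = -3/2 (H(t) = -3/2 + (3*(t - t))/4 = -3/2 + (3*0)/4 = -3/2 + (¼)*0 = -3/2 + 0 = -3/2)
√(89 + H(21))*7 = √(89 - 3/2)*7 = √(175/2)*7 = (5*√14/2)*7 = 35*√14/2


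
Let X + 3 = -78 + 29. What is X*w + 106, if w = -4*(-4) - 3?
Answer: -570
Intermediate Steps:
w = 13 (w = 16 - 3 = 13)
X = -52 (X = -3 + (-78 + 29) = -3 - 49 = -52)
X*w + 106 = -52*13 + 106 = -676 + 106 = -570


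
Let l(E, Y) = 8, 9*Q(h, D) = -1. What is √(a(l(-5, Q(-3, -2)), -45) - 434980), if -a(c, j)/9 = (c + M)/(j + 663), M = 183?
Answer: I*√18458929318/206 ≈ 659.53*I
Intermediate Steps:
Q(h, D) = -⅑ (Q(h, D) = (⅑)*(-1) = -⅑)
a(c, j) = -9*(183 + c)/(663 + j) (a(c, j) = -9*(c + 183)/(j + 663) = -9*(183 + c)/(663 + j))
√(a(l(-5, Q(-3, -2)), -45) - 434980) = √(9*(-183 - 1*8)/(663 - 45) - 434980) = √(9*(-183 - 8)/618 - 434980) = √(9*(1/618)*(-191) - 434980) = √(-573/206 - 434980) = √(-89606453/206) = I*√18458929318/206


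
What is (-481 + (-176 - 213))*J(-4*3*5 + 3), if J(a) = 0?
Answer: 0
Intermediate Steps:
(-481 + (-176 - 213))*J(-4*3*5 + 3) = (-481 + (-176 - 213))*0 = (-481 - 389)*0 = -870*0 = 0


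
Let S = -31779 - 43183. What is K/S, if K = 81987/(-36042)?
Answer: 27329/900593468 ≈ 3.0346e-5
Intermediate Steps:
S = -74962
K = -27329/12014 (K = 81987*(-1/36042) = -27329/12014 ≈ -2.2748)
K/S = -27329/12014/(-74962) = -27329/12014*(-1/74962) = 27329/900593468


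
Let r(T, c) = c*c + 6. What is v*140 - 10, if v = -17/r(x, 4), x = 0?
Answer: -1300/11 ≈ -118.18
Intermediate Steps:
r(T, c) = 6 + c**2 (r(T, c) = c**2 + 6 = 6 + c**2)
v = -17/22 (v = -17/(6 + 4**2) = -17/(6 + 16) = -17/22 ≈ -0.77273)
v*140 - 10 = -17/22*140 - 10 = -1190/11 - 10 = -1300/11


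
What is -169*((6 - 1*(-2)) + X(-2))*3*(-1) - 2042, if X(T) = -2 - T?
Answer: 2014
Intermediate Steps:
-169*((6 - 1*(-2)) + X(-2))*3*(-1) - 2042 = -169*((6 - 1*(-2)) + (-2 - 1*(-2)))*3*(-1) - 2042 = -169*((6 + 2) + (-2 + 2))*3*(-1) - 2042 = -169*(8 + 0)*3*(-1) - 2042 = -169*8*3*(-1) - 2042 = -4056*(-1) - 2042 = -169*(-24) - 2042 = 4056 - 2042 = 2014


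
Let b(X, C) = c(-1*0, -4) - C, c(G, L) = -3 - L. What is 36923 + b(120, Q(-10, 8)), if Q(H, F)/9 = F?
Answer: 36852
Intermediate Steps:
Q(H, F) = 9*F
b(X, C) = 1 - C (b(X, C) = (-3 - 1*(-4)) - C = (-3 + 4) - C = 1 - C)
36923 + b(120, Q(-10, 8)) = 36923 + (1 - 9*8) = 36923 + (1 - 1*72) = 36923 + (1 - 72) = 36923 - 71 = 36852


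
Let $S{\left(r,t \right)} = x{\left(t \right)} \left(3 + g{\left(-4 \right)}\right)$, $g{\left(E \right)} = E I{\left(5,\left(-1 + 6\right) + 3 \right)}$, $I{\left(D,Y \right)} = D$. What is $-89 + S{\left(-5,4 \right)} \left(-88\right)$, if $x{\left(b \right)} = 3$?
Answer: $4399$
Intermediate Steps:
$g{\left(E \right)} = 5 E$ ($g{\left(E \right)} = E 5 = 5 E$)
$S{\left(r,t \right)} = -51$ ($S{\left(r,t \right)} = 3 \left(3 + 5 \left(-4\right)\right) = 3 \left(3 - 20\right) = 3 \left(-17\right) = -51$)
$-89 + S{\left(-5,4 \right)} \left(-88\right) = -89 - -4488 = -89 + 4488 = 4399$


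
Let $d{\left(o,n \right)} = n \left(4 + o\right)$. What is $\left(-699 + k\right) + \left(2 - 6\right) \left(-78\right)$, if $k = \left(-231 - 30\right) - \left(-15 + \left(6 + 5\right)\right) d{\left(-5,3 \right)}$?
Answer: $-660$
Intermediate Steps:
$k = -273$ ($k = \left(-231 - 30\right) - \left(-15 + \left(6 + 5\right)\right) 3 \left(4 - 5\right) = \left(-231 - 30\right) - \left(-15 + 11\right) 3 \left(-1\right) = -261 - \left(-4\right) \left(-3\right) = -261 - 12 = -273$)
$\left(-699 + k\right) + \left(2 - 6\right) \left(-78\right) = \left(-699 - 273\right) + \left(2 - 6\right) \left(-78\right) = -972 - -312 = -972 + 312 = -660$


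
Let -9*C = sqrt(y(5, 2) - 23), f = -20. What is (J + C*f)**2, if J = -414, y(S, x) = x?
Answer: 4624892/27 - 1840*I*sqrt(21) ≈ 1.7129e+5 - 8431.9*I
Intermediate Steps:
C = -I*sqrt(21)/9 (C = -sqrt(2 - 23)/9 = -I*sqrt(21)/9 ≈ -0.50918*I)
(J + C*f)**2 = (-414 - I*sqrt(21)/9*(-20))**2 = (-414 + 20*I*sqrt(21)/9)**2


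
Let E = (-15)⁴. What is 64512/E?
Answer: 7168/5625 ≈ 1.2743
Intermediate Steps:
E = 50625
64512/E = 64512/50625 = 64512*(1/50625) = 7168/5625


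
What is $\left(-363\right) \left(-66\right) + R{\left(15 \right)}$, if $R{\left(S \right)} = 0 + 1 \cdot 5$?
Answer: $23963$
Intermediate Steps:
$R{\left(S \right)} = 5$ ($R{\left(S \right)} = 0 + 5 = 5$)
$\left(-363\right) \left(-66\right) + R{\left(15 \right)} = \left(-363\right) \left(-66\right) + 5 = 23958 + 5 = 23963$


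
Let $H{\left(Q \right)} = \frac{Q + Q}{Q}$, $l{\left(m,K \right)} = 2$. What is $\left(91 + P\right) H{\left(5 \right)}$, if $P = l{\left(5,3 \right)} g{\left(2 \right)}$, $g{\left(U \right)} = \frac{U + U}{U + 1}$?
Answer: $\frac{562}{3} \approx 187.33$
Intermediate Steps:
$H{\left(Q \right)} = 2$ ($H{\left(Q \right)} = \frac{2 Q}{Q} = 2$)
$g{\left(U \right)} = \frac{2 U}{1 + U}$
$P = \frac{8}{3}$ ($P = 2 \cdot 2 \cdot 2 \frac{1}{1 + 2} = 2 \cdot 2 \cdot 2 \cdot \frac{1}{3} = 2 \cdot \frac{4}{3} = \frac{8}{3} \approx 2.6667$)
$\left(91 + P\right) H{\left(5 \right)} = \left(91 + \frac{8}{3}\right) 2 = \frac{281}{3} \cdot 2 = \frac{562}{3}$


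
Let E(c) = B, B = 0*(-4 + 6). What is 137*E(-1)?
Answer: 0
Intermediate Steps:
B = 0 (B = 0*2 = 0)
E(c) = 0
137*E(-1) = 137*0 = 0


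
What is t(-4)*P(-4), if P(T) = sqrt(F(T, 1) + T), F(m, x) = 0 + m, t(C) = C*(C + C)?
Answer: 64*I*sqrt(2) ≈ 90.51*I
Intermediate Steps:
t(C) = 2*C**2 (t(C) = C*(2*C) = 2*C**2)
F(m, x) = m
P(T) = sqrt(2)*sqrt(T) (P(T) = sqrt(T + T) = sqrt(2*T) = sqrt(2)*sqrt(T))
t(-4)*P(-4) = (2*(-4)**2)*(sqrt(2)*sqrt(-4)) = (2*16)*(sqrt(2)*(2*I)) = 32*(2*I*sqrt(2)) = 64*I*sqrt(2)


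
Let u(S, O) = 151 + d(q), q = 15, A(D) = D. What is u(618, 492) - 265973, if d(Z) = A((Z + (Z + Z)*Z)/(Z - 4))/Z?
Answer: -2924011/11 ≈ -2.6582e+5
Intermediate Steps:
d(Z) = (Z + 2*Z²)/(Z*(-4 + Z)) (d(Z) = ((Z + (Z + Z)*Z)/(Z - 4))/Z = ((Z + (2*Z)*Z)/(-4 + Z))/Z = ((Z + 2*Z²)/(-4 + Z))/Z = (Z + 2*Z²)/(Z*(-4 + Z)))
u(S, O) = 1692/11 (u(S, O) = 151 + (1 + 2*15)/(-4 + 15) = 151 + (1 + 30)/11 = 151 + (1/11)*31 = 151 + 31/11 = 1692/11)
u(618, 492) - 265973 = 1692/11 - 265973 = -2924011/11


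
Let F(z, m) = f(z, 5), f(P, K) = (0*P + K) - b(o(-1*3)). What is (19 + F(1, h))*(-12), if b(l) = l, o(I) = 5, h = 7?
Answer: -228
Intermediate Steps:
f(P, K) = -5 + K (f(P, K) = (0*P + K) - 1*5 = (0 + K) - 5 = K - 5 = -5 + K)
F(z, m) = 0 (F(z, m) = -5 + 5 = 0)
(19 + F(1, h))*(-12) = (19 + 0)*(-12) = 19*(-12) = -228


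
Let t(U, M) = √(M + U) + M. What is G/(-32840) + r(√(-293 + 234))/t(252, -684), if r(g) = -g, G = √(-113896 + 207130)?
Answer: -√93234/32840 - √177/39024 + 19*I*√59/13008 ≈ -0.0096388 + 0.011219*I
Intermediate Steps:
t(U, M) = M + √(M + U)
G = √93234 ≈ 305.34
G/(-32840) + r(√(-293 + 234))/t(252, -684) = √93234/(-32840) + (-√(-293 + 234))/(-684 + √(-684 + 252)) = √93234*(-1/32840) + (-√(-59))/(-684 + √(-432)) = -√93234/32840 + (-I*√59)/(-684 + 12*I*√3) = -√93234/32840 - I*√59/(-684 + 12*I*√3)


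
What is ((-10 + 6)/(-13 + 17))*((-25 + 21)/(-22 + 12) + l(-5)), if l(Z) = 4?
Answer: -22/5 ≈ -4.4000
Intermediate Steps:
((-10 + 6)/(-13 + 17))*((-25 + 21)/(-22 + 12) + l(-5)) = ((-10 + 6)/(-13 + 17))*((-25 + 21)/(-22 + 12) + 4) = (-4/4)*(-4/(-10) + 4) = (-4*1/4)*(-4*(-1/10) + 4) = -(2/5 + 4) = -1*22/5 = -22/5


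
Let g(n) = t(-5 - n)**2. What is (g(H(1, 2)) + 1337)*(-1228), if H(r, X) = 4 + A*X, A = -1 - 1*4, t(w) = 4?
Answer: -1661484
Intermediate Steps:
A = -5 (A = -1 - 4 = -5)
H(r, X) = 4 - 5*X
g(n) = 16 (g(n) = 4**2 = 16)
(g(H(1, 2)) + 1337)*(-1228) = (16 + 1337)*(-1228) = 1353*(-1228) = -1661484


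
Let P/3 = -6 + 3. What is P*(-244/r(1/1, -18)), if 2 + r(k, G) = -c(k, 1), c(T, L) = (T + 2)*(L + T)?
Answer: -549/2 ≈ -274.50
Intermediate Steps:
c(T, L) = (2 + T)*(L + T)
P = -9 (P = 3*(-6 + 3) = 3*(-3) = -9)
r(k, G) = -4 - k² - 3*k (r(k, G) = -2 - (k² + 2*1 + 2*k + 1*k) = -2 - (k² + 2 + 2*k + k) = -2 - (2 + k² + 3*k) = -2 + (-2 - k² - 3*k) = -4 - k² - 3*k)
P*(-244/r(1/1, -18)) = -(-2196)/(-4 - (1/1)² - 3/1) = -(-2196)/(-4 - 1*1² - 3*1) = -(-2196)/(-4 - 1*1 - 3) = -(-2196)/(-4 - 1 - 3) = -(-2196)/(-8) = -(-2196)*(-1)/8 = -9*61/2 = -549/2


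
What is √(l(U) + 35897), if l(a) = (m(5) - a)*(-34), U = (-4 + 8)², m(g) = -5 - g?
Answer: √36781 ≈ 191.78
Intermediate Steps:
U = 16 (U = 4² = 16)
l(a) = 340 + 34*a (l(a) = ((-5 - 1*5) - a)*(-34) = ((-5 - 5) - a)*(-34) = (-10 - a)*(-34) = 340 + 34*a)
√(l(U) + 35897) = √((340 + 34*16) + 35897) = √((340 + 544) + 35897) = √(884 + 35897) = √36781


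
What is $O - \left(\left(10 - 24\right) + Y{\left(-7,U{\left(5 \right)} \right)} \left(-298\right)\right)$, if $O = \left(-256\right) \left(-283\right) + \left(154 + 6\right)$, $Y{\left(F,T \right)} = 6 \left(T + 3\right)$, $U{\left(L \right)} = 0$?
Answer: $77986$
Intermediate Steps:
$Y{\left(F,T \right)} = 18 + 6 T$ ($Y{\left(F,T \right)} = 6 \left(3 + T\right) = 18 + 6 T$)
$O = 72608$ ($O = 72448 + 160 = 72608$)
$O - \left(\left(10 - 24\right) + Y{\left(-7,U{\left(5 \right)} \right)} \left(-298\right)\right) = 72608 - \left(\left(10 - 24\right) + \left(18 + 6 \cdot 0\right) \left(-298\right)\right) = 72608 - \left(\left(10 - 24\right) + \left(18 + 0\right) \left(-298\right)\right) = 72608 - \left(-14 + 18 \left(-298\right)\right) = 72608 - \left(-14 - 5364\right) = 72608 - -5378 = 72608 + 5378 = 77986$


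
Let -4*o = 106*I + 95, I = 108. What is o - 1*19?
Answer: -11619/4 ≈ -2904.8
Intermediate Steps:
o = -11543/4 (o = -(106*108 + 95)/4 = -(11448 + 95)/4 = -1/4*11543 = -11543/4 ≈ -2885.8)
o - 1*19 = -11543/4 - 1*19 = -11543/4 - 19 = -11619/4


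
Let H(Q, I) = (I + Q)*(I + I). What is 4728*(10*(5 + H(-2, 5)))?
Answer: 1654800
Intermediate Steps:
H(Q, I) = 2*I*(I + Q) (H(Q, I) = (I + Q)*(2*I) = 2*I*(I + Q))
4728*(10*(5 + H(-2, 5))) = 4728*(10*(5 + 2*5*(5 - 2))) = 4728*(10*(5 + 2*5*3)) = 4728*(10*(5 + 30)) = 4728*(10*35) = 4728*350 = 1654800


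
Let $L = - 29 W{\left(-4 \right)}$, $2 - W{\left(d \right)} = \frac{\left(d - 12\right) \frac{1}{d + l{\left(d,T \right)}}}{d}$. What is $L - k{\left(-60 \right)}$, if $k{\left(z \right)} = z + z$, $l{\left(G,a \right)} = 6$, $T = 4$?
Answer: $120$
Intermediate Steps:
$k{\left(z \right)} = 2 z$
$W{\left(d \right)} = 2 - \frac{-12 + d}{d \left(6 + d\right)}$ ($W{\left(d \right)} = 2 - \frac{\left(d - 12\right) \frac{1}{d + 6}}{d} = 2 - \frac{\left(-12 + d\right) \frac{1}{6 + d}}{d} = 2 - \frac{\frac{1}{6 + d} \left(-12 + d\right)}{d} = 2 - \frac{-12 + d}{d \left(6 + d\right)}$)
$L = 0$ ($L = - 29 \frac{12 + 2 \left(-4\right)^{2} + 11 \left(-4\right)}{\left(-4\right) \left(6 - 4\right)} = - 29 \left(- \frac{12 + 2 \cdot 16 - 44}{4 \cdot 2}\right) = - 29 \left(\left(- \frac{1}{4}\right) \frac{1}{2} \left(12 + 32 - 44\right)\right) = - 29 \left(\left(- \frac{1}{4}\right) \frac{1}{2} \cdot 0\right) = \left(-29\right) 0 = 0$)
$L - k{\left(-60 \right)} = 0 - 2 \left(-60\right) = 0 - -120 = 0 + 120 = 120$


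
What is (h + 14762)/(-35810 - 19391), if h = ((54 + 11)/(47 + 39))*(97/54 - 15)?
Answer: -68508383/256353444 ≈ -0.26724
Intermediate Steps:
h = -46345/4644 (h = (65/86)*(97*(1/54) - 15) = (65*(1/86))*(97/54 - 15) = (65/86)*(-713/54) = -46345/4644 ≈ -9.9795)
(h + 14762)/(-35810 - 19391) = (-46345/4644 + 14762)/(-35810 - 19391) = (68508383/4644)/(-55201) = (68508383/4644)*(-1/55201) = -68508383/256353444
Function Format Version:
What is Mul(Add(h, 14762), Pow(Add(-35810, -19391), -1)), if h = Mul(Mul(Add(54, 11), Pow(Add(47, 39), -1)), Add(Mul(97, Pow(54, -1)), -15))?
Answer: Rational(-68508383, 256353444) ≈ -0.26724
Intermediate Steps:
h = Rational(-46345, 4644) (h = Mul(Mul(65, Pow(86, -1)), Add(Mul(97, Rational(1, 54)), -15)) = Mul(Mul(65, Rational(1, 86)), Add(Rational(97, 54), -15)) = Mul(Rational(65, 86), Rational(-713, 54)) = Rational(-46345, 4644) ≈ -9.9795)
Mul(Add(h, 14762), Pow(Add(-35810, -19391), -1)) = Mul(Add(Rational(-46345, 4644), 14762), Pow(Add(-35810, -19391), -1)) = Mul(Rational(68508383, 4644), Pow(-55201, -1)) = Mul(Rational(68508383, 4644), Rational(-1, 55201)) = Rational(-68508383, 256353444)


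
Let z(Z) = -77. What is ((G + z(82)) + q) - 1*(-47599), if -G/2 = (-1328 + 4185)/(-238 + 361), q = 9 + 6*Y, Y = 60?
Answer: 5884879/123 ≈ 47845.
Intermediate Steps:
q = 369 (q = 9 + 6*60 = 9 + 360 = 369)
G = -5714/123 (G = -2*(-1328 + 4185)/(-238 + 361) = -5714/123 ≈ -46.455)
((G + z(82)) + q) - 1*(-47599) = ((-5714/123 - 77) + 369) - 1*(-47599) = (-15185/123 + 369) + 47599 = 30202/123 + 47599 = 5884879/123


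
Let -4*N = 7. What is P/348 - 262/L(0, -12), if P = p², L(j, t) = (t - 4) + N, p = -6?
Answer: 30605/2059 ≈ 14.864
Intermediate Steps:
N = -7/4 (N = -¼*7 = -7/4 ≈ -1.7500)
L(j, t) = -23/4 + t (L(j, t) = (t - 4) - 7/4 = (-4 + t) - 7/4 = -23/4 + t)
P = 36 (P = (-6)² = 36)
P/348 - 262/L(0, -12) = 36/348 - 262/(-23/4 - 12) = 36*(1/348) - 262/(-71/4) = 3/29 - 262*(-4/71) = 3/29 + 1048/71 = 30605/2059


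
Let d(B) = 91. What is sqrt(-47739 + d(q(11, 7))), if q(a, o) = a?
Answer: 4*I*sqrt(2978) ≈ 218.28*I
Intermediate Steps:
sqrt(-47739 + d(q(11, 7))) = sqrt(-47739 + 91) = sqrt(-47648) = 4*I*sqrt(2978)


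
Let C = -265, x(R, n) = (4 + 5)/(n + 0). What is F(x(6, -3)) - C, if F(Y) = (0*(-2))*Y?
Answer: 265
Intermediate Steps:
x(R, n) = 9/n
F(Y) = 0 (F(Y) = 0*Y = 0)
F(x(6, -3)) - C = 0 - 1*(-265) = 0 + 265 = 265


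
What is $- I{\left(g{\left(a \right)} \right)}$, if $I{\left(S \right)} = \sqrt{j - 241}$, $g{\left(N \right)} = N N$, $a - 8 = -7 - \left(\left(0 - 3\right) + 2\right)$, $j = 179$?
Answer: $- i \sqrt{62} \approx - 7.874 i$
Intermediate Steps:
$a = 2$ ($a = 8 - \left(9 - 3\right) = 8 - 6 = 2$)
$g{\left(N \right)} = N^{2}$
$I{\left(S \right)} = i \sqrt{62}$ ($I{\left(S \right)} = \sqrt{179 - 241} = \sqrt{-62} = i \sqrt{62}$)
$- I{\left(g{\left(a \right)} \right)} = - i \sqrt{62}$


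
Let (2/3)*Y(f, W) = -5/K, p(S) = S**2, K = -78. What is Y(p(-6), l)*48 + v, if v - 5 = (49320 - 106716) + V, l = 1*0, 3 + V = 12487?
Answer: -583731/13 ≈ -44902.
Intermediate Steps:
V = 12484 (V = -3 + 12487 = 12484)
l = 0
v = -44907 (v = 5 + ((49320 - 106716) + 12484) = 5 + (-57396 + 12484) = 5 - 44912 = -44907)
Y(f, W) = 5/52 (Y(f, W) = 3*(-5/(-78))/2 = 3*(-5*(-1/78))/2 = (3/2)*(5/78) = 5/52)
Y(p(-6), l)*48 + v = (5/52)*48 - 44907 = 60/13 - 44907 = -583731/13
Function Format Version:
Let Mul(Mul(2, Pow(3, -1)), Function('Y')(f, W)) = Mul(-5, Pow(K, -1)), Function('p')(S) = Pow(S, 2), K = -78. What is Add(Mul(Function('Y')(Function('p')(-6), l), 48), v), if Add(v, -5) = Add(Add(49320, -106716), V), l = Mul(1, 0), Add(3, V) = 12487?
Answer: Rational(-583731, 13) ≈ -44902.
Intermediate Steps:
V = 12484 (V = Add(-3, 12487) = 12484)
l = 0
v = -44907 (v = Add(5, Add(Add(49320, -106716), 12484)) = Add(5, Add(-57396, 12484)) = Add(5, -44912) = -44907)
Function('Y')(f, W) = Rational(5, 52) (Function('Y')(f, W) = Mul(Rational(3, 2), Mul(-5, Pow(-78, -1))) = Mul(Rational(3, 2), Mul(-5, Rational(-1, 78))) = Mul(Rational(3, 2), Rational(5, 78)) = Rational(5, 52))
Add(Mul(Function('Y')(Function('p')(-6), l), 48), v) = Add(Mul(Rational(5, 52), 48), -44907) = Add(Rational(60, 13), -44907) = Rational(-583731, 13)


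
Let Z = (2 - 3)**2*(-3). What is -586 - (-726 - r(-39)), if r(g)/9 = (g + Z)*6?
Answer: -2128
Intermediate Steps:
Z = -3 (Z = (-1)**2*(-3) = 1*(-3) = -3)
r(g) = -162 + 54*g (r(g) = 9*((g - 3)*6) = 9*((-3 + g)*6) = 9*(-18 + 6*g) = -162 + 54*g)
-586 - (-726 - r(-39)) = -586 - (-726 - (-162 + 54*(-39))) = -586 - (-726 - (-162 - 2106)) = -586 - (-726 - 1*(-2268)) = -586 - (-726 + 2268) = -586 - 1*1542 = -586 - 1542 = -2128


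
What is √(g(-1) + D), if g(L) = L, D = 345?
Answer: 2*√86 ≈ 18.547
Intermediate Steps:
√(g(-1) + D) = √(-1 + 345) = √344 = 2*√86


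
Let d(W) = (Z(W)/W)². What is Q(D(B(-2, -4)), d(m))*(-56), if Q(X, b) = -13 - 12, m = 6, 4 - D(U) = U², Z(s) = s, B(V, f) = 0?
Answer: 1400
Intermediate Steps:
D(U) = 4 - U²
d(W) = 1 (d(W) = (W/W)² = 1² = 1)
Q(X, b) = -25
Q(D(B(-2, -4)), d(m))*(-56) = -25*(-56) = 1400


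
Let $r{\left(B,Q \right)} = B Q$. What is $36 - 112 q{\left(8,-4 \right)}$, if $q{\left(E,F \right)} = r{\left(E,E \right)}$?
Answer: $-7132$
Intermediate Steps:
$q{\left(E,F \right)} = E^{2}$ ($q{\left(E,F \right)} = E E = E^{2}$)
$36 - 112 q{\left(8,-4 \right)} = 36 - 112 \cdot 8^{2} = 36 - 7168 = -7132$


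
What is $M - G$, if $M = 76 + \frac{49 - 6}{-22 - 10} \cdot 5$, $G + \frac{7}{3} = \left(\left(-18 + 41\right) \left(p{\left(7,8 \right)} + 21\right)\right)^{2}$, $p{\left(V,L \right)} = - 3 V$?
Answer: $\frac{6875}{96} \approx 71.615$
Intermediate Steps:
$G = - \frac{7}{3}$ ($G = - \frac{7}{3} + \left(\left(-18 + 41\right) \left(\left(-3\right) 7 + 21\right)\right)^{2} = - \frac{7}{3} + \left(23 \left(-21 + 21\right)\right)^{2} = - \frac{7}{3} + \left(23 \cdot 0\right)^{2} = - \frac{7}{3} + 0^{2} = - \frac{7}{3} + 0 = - \frac{7}{3} \approx -2.3333$)
$M = \frac{2217}{32}$ ($M = 76 + \frac{43}{-32} \cdot 5 = 76 + 43 \left(- \frac{1}{32}\right) 5 = 76 - \frac{215}{32} = \frac{2217}{32} \approx 69.281$)
$M - G = \frac{2217}{32} - - \frac{7}{3} = \frac{2217}{32} + \frac{7}{3} = \frac{6875}{96}$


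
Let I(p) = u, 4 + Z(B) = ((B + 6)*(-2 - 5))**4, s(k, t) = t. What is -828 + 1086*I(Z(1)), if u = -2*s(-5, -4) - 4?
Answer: 3516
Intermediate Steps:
Z(B) = -4 + (-42 - 7*B)**4 (Z(B) = -4 + ((B + 6)*(-2 - 5))**4 = -4 + ((6 + B)*(-7))**4 = -4 + (-42 - 7*B)**4)
u = 4 (u = -2*(-4) - 4 = 8 - 4 = 4)
I(p) = 4
-828 + 1086*I(Z(1)) = -828 + 1086*4 = -828 + 4344 = 3516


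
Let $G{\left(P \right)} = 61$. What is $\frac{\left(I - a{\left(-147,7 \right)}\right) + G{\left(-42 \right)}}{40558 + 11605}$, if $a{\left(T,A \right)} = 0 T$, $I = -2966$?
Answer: $- \frac{2905}{52163} \approx -0.055691$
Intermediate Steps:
$a{\left(T,A \right)} = 0$
$\frac{\left(I - a{\left(-147,7 \right)}\right) + G{\left(-42 \right)}}{40558 + 11605} = \frac{\left(-2966 - 0\right) + 61}{40558 + 11605} = \frac{\left(-2966 + 0\right) + 61}{52163} = \left(-2966 + 61\right) \frac{1}{52163} = \left(-2905\right) \frac{1}{52163} = - \frac{2905}{52163}$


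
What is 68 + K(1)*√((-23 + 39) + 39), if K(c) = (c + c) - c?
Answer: 68 + √55 ≈ 75.416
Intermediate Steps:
K(c) = c (K(c) = 2*c - c = c)
68 + K(1)*√((-23 + 39) + 39) = 68 + 1*√((-23 + 39) + 39) = 68 + 1*√(16 + 39) = 68 + 1*√55 = 68 + √55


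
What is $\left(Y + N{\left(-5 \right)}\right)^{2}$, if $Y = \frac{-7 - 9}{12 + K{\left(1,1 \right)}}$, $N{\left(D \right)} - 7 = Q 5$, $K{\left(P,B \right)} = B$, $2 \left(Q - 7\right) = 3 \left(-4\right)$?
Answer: $\frac{19600}{169} \approx 115.98$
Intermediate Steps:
$Q = 1$ ($Q = 7 + \frac{3 \left(-4\right)}{2} = 7 + \frac{1}{2} \left(-12\right) = 7 - 6 = 1$)
$N{\left(D \right)} = 12$ ($N{\left(D \right)} = 7 + 1 \cdot 5 = 7 + 5 = 12$)
$Y = - \frac{16}{13}$ ($Y = \frac{-7 - 9}{12 + 1} = - \frac{16}{13} \approx -1.2308$)
$\left(Y + N{\left(-5 \right)}\right)^{2} = \left(- \frac{16}{13} + 12\right)^{2} = \left(\frac{140}{13}\right)^{2} = \frac{19600}{169}$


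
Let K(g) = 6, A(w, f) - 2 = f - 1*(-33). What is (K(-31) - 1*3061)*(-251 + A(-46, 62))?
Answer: 470470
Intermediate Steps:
A(w, f) = 35 + f (A(w, f) = 2 + (f - 1*(-33)) = 2 + (f + 33) = 2 + (33 + f) = 35 + f)
(K(-31) - 1*3061)*(-251 + A(-46, 62)) = (6 - 1*3061)*(-251 + (35 + 62)) = (6 - 3061)*(-251 + 97) = -3055*(-154) = 470470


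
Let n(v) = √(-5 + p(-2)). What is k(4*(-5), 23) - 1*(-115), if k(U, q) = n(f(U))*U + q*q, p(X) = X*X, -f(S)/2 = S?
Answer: 644 - 20*I ≈ 644.0 - 20.0*I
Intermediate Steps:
f(S) = -2*S
p(X) = X²
n(v) = I (n(v) = √(-5 + (-2)²) = √(-5 + 4) = √(-1) = I)
k(U, q) = q² + I*U (k(U, q) = I*U + q*q = I*U + q² = q² + I*U)
k(4*(-5), 23) - 1*(-115) = (23² + I*(4*(-5))) - 1*(-115) = (529 + I*(-20)) + 115 = (529 - 20*I) + 115 = 644 - 20*I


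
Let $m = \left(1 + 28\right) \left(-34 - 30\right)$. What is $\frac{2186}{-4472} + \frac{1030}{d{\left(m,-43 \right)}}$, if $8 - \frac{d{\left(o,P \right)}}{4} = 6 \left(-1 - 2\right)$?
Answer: $\frac{5263}{559} \approx 9.415$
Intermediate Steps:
$m = -1856$ ($m = 29 \left(-64\right) = -1856$)
$d{\left(o,P \right)} = 104$ ($d{\left(o,P \right)} = 32 - 4 \cdot 6 \left(-1 - 2\right) = 32 - 4 \cdot 6 \left(-3\right) = 32 - -72 = 32 + 72 = 104$)
$\frac{2186}{-4472} + \frac{1030}{d{\left(m,-43 \right)}} = \frac{2186}{-4472} + \frac{1030}{104} = 2186 \left(- \frac{1}{4472}\right) + 1030 \cdot \frac{1}{104} = - \frac{1093}{2236} + \frac{515}{52} = \frac{5263}{559}$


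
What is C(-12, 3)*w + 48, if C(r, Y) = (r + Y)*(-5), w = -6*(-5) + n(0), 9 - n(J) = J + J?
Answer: 1803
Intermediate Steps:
n(J) = 9 - 2*J (n(J) = 9 - (J + J) = 9 - 2*J)
w = 39 (w = -6*(-5) + (9 - 2*0) = 30 + (9 + 0) = 30 + 9 = 39)
C(r, Y) = -5*Y - 5*r (C(r, Y) = (Y + r)*(-5) = -5*Y - 5*r)
C(-12, 3)*w + 48 = (-5*3 - 5*(-12))*39 + 48 = (-15 + 60)*39 + 48 = 45*39 + 48 = 1755 + 48 = 1803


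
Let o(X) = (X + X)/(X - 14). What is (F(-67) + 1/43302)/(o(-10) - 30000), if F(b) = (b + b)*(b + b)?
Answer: -777530713/1299023915 ≈ -0.59855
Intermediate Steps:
F(b) = 4*b² (F(b) = (2*b)*(2*b) = 4*b²)
o(X) = 2*X/(-14 + X) (o(X) = (2*X)/(-14 + X) = 2*X/(-14 + X))
(F(-67) + 1/43302)/(o(-10) - 30000) = (4*(-67)² + 1/43302)/(2*(-10)/(-14 - 10) - 30000) = (4*4489 + 1/43302)/(2*(-10)/(-24) - 30000) = (17956 + 1/43302)/(2*(-10)*(-1/24) - 30000) = 777530713/(43302*(⅚ - 30000)) = 777530713/(43302*(-179995/6)) = (777530713/43302)*(-6/179995) = -777530713/1299023915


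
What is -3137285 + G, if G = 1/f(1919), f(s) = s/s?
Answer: -3137284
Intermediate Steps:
f(s) = 1
G = 1 (G = 1/1 = 1)
-3137285 + G = -3137285 + 1 = -3137284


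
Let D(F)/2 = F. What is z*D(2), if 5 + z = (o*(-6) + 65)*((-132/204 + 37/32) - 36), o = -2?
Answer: -1489359/136 ≈ -10951.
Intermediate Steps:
z = -1489359/544 (z = -5 + (-2*(-6) + 65)*((-132/204 + 37/32) - 36) = -5 + (12 + 65)*((-132*1/204 + 37*(1/32)) - 36) = -5 + 77*((-11/17 + 37/32) - 36) = -5 + 77*(277/544 - 36) = -5 + 77*(-19307/544) = -5 - 1486639/544 = -1489359/544 ≈ -2737.8)
D(F) = 2*F
z*D(2) = -1489359*2/272 = -1489359/544*4 = -1489359/136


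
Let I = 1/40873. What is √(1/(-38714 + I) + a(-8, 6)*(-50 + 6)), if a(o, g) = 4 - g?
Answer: 5*√8813565926426854335/1582357321 ≈ 9.3808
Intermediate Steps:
I = 1/40873 ≈ 2.4466e-5
√(1/(-38714 + I) + a(-8, 6)*(-50 + 6)) = √(1/(-38714 + 1/40873) + (4 - 1*6)*(-50 + 6)) = √(1/(-1582357321/40873) + (4 - 6)*(-44)) = √(-40873/1582357321 - 2*(-44)) = √(-40873/1582357321 + 88) = √(139247403375/1582357321) = 5*√8813565926426854335/1582357321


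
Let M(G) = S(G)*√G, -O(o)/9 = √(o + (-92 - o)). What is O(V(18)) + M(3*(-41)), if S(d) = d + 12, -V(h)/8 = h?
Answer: I*(-111*√123 - 18*√23) ≈ -1317.4*I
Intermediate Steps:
V(h) = -8*h
S(d) = 12 + d
O(o) = -18*I*√23 (O(o) = -9*√(o + (-92 - o)) = -18*I*√23)
M(G) = √G*(12 + G) (M(G) = (12 + G)*√G = √G*(12 + G))
O(V(18)) + M(3*(-41)) = -18*I*√23 + √(3*(-41))*(12 + 3*(-41)) = -18*I*√23 + √(-123)*(12 - 123) = -18*I*√23 + (I*√123)*(-111) = -18*I*√23 - 111*I*√123 = -111*I*√123 - 18*I*√23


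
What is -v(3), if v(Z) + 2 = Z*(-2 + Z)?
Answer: -1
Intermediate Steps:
v(Z) = -2 + Z*(-2 + Z)
-v(3) = -(-2 + 3² - 2*3) = -(-2 + 9 - 6) = -1*1 = -1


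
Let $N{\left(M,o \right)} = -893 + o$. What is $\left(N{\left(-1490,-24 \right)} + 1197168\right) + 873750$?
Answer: $2070001$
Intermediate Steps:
$\left(N{\left(-1490,-24 \right)} + 1197168\right) + 873750 = \left(\left(-893 - 24\right) + 1197168\right) + 873750 = \left(-917 + 1197168\right) + 873750 = 1196251 + 873750 = 2070001$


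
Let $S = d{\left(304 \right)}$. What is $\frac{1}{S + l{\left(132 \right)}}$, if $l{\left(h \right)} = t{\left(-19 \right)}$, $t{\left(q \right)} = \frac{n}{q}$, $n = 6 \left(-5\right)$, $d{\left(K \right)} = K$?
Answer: $\frac{19}{5806} \approx 0.0032725$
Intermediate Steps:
$S = 304$
$n = -30$
$t{\left(q \right)} = - \frac{30}{q}$
$l{\left(h \right)} = \frac{30}{19}$ ($l{\left(h \right)} = - \frac{30}{-19} = \left(-30\right) \left(- \frac{1}{19}\right) = \frac{30}{19}$)
$\frac{1}{S + l{\left(132 \right)}} = \frac{1}{304 + \frac{30}{19}} = \frac{1}{\frac{5806}{19}} = \frac{19}{5806}$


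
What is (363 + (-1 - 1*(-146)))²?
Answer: 258064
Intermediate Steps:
(363 + (-1 - 1*(-146)))² = (363 + (-1 + 146))² = (363 + 145)² = 508² = 258064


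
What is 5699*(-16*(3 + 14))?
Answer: -1550128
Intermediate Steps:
5699*(-16*(3 + 14)) = 5699*(-16*17) = 5699*(-272) = -1550128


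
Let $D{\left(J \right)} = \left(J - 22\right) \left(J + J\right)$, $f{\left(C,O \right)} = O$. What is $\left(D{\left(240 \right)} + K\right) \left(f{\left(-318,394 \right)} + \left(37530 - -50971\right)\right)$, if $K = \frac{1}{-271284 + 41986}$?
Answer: $\frac{2132923759005505}{229298} \approx 9.302 \cdot 10^{9}$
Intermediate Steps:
$D{\left(J \right)} = 2 J \left(-22 + J\right)$ ($D{\left(J \right)} = \left(-22 + J\right) 2 J = 2 J \left(-22 + J\right)$)
$K = - \frac{1}{229298}$ ($K = \frac{1}{-229298} = - \frac{1}{229298} \approx -4.3611 \cdot 10^{-6}$)
$\left(D{\left(240 \right)} + K\right) \left(f{\left(-318,394 \right)} + \left(37530 - -50971\right)\right) = \left(2 \cdot 240 \left(-22 + 240\right) - \frac{1}{229298}\right) \left(394 + \left(37530 - -50971\right)\right) = \left(2 \cdot 240 \cdot 218 - \frac{1}{229298}\right) \left(394 + \left(37530 + 50971\right)\right) = \left(104640 - \frac{1}{229298}\right) \left(394 + 88501\right) = \frac{23993742719}{229298} \cdot 88895 = \frac{2132923759005505}{229298}$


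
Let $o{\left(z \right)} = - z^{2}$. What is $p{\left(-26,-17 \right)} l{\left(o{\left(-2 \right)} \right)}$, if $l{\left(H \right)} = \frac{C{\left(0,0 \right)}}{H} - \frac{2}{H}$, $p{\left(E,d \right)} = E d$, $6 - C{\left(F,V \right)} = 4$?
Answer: $0$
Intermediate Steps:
$C{\left(F,V \right)} = 2$ ($C{\left(F,V \right)} = 6 - 4 = 2$)
$l{\left(H \right)} = 0$ ($l{\left(H \right)} = \frac{2}{H} - \frac{2}{H} = 0$)
$p{\left(-26,-17 \right)} l{\left(o{\left(-2 \right)} \right)} = \left(-26\right) \left(-17\right) 0 = 442 \cdot 0 = 0$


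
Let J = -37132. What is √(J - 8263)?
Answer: I*√45395 ≈ 213.06*I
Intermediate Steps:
√(J - 8263) = √(-37132 - 8263) = √(-45395) = I*√45395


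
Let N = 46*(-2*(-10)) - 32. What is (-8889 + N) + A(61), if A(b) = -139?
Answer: -8140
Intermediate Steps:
N = 888 (N = 46*20 - 32 = 920 - 32 = 888)
(-8889 + N) + A(61) = (-8889 + 888) - 139 = -8001 - 139 = -8140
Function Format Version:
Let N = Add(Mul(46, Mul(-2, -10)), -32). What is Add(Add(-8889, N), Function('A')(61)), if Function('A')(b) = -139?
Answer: -8140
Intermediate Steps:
N = 888 (N = Add(Mul(46, 20), -32) = Add(920, -32) = 888)
Add(Add(-8889, N), Function('A')(61)) = Add(Add(-8889, 888), -139) = Add(-8001, -139) = -8140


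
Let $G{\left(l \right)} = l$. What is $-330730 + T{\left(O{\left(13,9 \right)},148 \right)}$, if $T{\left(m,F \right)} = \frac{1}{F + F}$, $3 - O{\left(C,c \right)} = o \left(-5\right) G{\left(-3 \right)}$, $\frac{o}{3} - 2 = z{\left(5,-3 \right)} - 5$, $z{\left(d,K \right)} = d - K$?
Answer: $- \frac{97896079}{296} \approx -3.3073 \cdot 10^{5}$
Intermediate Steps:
$o = 15$ ($o = 6 + 3 \left(\left(5 - -3\right) - 5\right) = 6 + 3 \left(\left(5 + 3\right) - 5\right) = 6 + 3 \left(8 - 5\right) = 6 + 3 \cdot 3 = 6 + 9 = 15$)
$O{\left(C,c \right)} = -222$ ($O{\left(C,c \right)} = 3 - 15 \left(-5\right) \left(-3\right) = 3 - \left(-75\right) \left(-3\right) = 3 - 225 = -222$)
$T{\left(m,F \right)} = \frac{1}{2 F}$
$-330730 + T{\left(O{\left(13,9 \right)},148 \right)} = -330730 + \frac{1}{2 \cdot 148} = -330730 + \frac{1}{2} \cdot \frac{1}{148} = -330730 + \frac{1}{296} = - \frac{97896079}{296}$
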